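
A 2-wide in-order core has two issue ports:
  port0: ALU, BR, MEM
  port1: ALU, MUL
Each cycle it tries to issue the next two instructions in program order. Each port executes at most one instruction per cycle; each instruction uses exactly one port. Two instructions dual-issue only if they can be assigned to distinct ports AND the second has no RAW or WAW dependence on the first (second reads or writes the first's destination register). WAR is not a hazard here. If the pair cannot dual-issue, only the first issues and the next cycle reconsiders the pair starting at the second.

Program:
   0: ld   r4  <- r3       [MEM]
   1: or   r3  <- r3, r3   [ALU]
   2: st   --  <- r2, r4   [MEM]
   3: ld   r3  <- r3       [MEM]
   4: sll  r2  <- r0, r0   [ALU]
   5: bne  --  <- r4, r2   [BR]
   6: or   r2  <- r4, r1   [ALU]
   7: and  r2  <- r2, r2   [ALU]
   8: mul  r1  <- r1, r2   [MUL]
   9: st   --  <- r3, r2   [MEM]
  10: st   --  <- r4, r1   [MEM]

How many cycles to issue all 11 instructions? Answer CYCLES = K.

#0 head=0: ld.MEM/or.ALU i0,i1 dual
#1 head=2: st.MEM i2 no-port MEM/MEM
#2 head=3: ld.MEM/sll.ALU i3,i4 dual
#3 head=5: bne.BR/or.ALU i5,i6 dual
#4 head=7: and.ALU i7 RAW r2
#5 head=8: mul.MUL/st.MEM i8,i9 dual
#6 head=10: st.MEM i10 tail

CYCLES = 7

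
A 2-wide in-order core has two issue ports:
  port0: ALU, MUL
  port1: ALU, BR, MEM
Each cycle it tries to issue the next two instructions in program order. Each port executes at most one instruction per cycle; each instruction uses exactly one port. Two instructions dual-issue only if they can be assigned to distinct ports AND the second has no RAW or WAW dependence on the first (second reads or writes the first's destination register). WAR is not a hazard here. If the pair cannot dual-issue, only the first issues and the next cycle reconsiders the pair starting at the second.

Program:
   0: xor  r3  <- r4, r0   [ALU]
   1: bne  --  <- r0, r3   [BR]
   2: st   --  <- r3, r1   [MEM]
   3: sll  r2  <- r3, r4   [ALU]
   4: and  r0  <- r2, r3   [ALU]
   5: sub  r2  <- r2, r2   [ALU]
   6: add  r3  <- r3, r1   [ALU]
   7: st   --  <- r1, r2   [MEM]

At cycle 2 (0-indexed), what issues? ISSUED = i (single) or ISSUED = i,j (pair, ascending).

  cy0 -> i0 (xor.ALU) RAW r3
  cy1 -> i1 (bne.BR) no-port BR/MEM
  cy2 -> i2/i3 (st.MEM+sll.ALU) dual
  cy3 -> i4/i5 (and.ALU+sub.ALU) dual
  cy4 -> i6/i7 (add.ALU+st.MEM) dual

ISSUED = 2,3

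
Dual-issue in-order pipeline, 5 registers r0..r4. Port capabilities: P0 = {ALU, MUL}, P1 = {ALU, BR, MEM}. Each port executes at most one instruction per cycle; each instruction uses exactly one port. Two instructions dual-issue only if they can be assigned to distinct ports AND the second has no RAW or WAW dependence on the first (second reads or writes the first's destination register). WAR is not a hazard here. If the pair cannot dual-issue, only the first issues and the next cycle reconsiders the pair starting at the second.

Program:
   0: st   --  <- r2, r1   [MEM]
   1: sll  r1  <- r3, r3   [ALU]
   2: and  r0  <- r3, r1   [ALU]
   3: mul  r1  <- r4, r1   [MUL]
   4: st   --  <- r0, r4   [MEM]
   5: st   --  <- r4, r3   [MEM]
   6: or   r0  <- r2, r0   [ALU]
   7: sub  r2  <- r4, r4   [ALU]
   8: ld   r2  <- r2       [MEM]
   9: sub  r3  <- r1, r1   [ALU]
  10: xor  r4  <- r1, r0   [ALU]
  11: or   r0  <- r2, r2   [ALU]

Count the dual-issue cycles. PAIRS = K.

#0 head=0: st+sll i0+i1 pair
#1 head=2: and+mul i2+i3 pair
#2 head=4: st i4 no-port MEM/MEM
#3 head=5: st+or i5+i6 pair
#4 head=7: sub i7 RAW+WAW r2
#5 head=8: ld+sub i8+i9 pair
#6 head=10: xor+or i10+i11 pair

PAIRS = 5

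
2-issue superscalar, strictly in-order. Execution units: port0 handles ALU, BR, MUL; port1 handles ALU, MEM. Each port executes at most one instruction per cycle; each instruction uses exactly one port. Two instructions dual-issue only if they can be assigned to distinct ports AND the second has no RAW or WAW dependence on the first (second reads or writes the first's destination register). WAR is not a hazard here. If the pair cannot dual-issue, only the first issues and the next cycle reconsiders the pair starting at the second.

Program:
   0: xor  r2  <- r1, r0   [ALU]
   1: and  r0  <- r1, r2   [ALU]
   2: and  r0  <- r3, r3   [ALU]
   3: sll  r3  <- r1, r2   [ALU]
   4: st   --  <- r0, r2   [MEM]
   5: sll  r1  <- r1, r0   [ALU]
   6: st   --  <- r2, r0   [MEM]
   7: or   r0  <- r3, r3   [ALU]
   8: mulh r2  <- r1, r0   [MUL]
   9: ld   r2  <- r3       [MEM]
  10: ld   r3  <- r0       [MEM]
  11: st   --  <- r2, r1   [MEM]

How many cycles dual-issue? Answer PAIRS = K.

c0: i0 xor.ALU  RAW r2
c1: i1 and.ALU  WAW r0
c2: i2+i3 and.ALU sll.ALU  2-wide
c3: i4+i5 st.MEM sll.ALU  2-wide
c4: i6+i7 st.MEM or.ALU  2-wide
c5: i8 mulh.MUL  WAW r2
c6: i9 ld.MEM  no-port MEM/MEM
c7: i10 ld.MEM  no-port MEM/MEM
c8: i11 st.MEM  tail

PAIRS = 3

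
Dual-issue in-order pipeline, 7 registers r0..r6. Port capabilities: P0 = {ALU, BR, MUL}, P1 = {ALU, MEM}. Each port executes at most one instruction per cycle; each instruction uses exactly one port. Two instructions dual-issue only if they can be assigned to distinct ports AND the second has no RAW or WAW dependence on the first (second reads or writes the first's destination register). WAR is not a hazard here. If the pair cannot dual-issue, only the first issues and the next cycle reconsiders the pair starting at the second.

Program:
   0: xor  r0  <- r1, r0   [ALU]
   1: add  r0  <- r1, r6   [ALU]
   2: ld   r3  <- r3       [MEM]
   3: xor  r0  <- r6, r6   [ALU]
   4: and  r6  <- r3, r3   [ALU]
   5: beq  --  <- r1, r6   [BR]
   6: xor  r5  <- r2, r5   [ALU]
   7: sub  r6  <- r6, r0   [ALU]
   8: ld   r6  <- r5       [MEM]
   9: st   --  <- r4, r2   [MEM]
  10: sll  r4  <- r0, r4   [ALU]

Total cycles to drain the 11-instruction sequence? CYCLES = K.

CYCLES = 7

  cy0 -> i0 (xor.ALU) WAW r0
  cy1 -> i1&i2 (add.ALU;ld.MEM) 2-wide
  cy2 -> i3&i4 (xor.ALU;and.ALU) 2-wide
  cy3 -> i5&i6 (beq.BR;xor.ALU) 2-wide
  cy4 -> i7 (sub.ALU) WAW r6
  cy5 -> i8 (ld.MEM) no-port MEM/MEM
  cy6 -> i9&i10 (st.MEM;sll.ALU) 2-wide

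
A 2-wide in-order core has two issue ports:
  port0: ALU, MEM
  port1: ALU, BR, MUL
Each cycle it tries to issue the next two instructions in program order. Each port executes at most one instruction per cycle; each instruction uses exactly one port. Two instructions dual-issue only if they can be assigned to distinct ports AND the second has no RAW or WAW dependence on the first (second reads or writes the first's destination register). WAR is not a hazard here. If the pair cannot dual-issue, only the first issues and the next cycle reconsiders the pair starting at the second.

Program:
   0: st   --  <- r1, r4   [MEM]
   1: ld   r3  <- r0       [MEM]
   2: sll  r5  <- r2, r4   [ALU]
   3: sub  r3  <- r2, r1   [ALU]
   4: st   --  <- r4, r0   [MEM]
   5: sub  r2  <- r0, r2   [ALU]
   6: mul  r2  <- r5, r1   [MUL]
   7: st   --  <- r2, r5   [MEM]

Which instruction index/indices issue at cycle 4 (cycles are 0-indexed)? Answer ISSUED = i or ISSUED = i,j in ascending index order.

t=0 i0:st ; no-port MEM/MEM
t=1 i1+i2:ld+sll ; pair
t=2 i3+i4:sub+st ; pair
t=3 i5:sub ; WAW r2
t=4 i6:mul ; RAW r2
t=5 i7:st ; tail

ISSUED = 6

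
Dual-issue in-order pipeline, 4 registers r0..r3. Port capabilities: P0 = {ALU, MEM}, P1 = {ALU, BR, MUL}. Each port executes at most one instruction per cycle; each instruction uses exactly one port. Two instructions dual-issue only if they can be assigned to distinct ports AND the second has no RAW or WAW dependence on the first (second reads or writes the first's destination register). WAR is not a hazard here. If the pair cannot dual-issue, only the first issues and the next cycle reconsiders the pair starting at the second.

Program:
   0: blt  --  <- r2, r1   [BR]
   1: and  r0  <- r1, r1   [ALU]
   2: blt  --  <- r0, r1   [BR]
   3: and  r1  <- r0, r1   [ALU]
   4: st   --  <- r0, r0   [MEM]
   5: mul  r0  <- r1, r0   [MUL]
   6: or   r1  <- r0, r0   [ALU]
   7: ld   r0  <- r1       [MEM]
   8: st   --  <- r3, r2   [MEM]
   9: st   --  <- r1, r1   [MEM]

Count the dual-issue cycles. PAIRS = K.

c0: i0,i1 blt;and  2-wide
c1: i2,i3 blt;and  2-wide
c2: i4,i5 st;mul  2-wide
c3: i6 or  RAW r1
c4: i7 ld  no-port MEM/MEM
c5: i8 st  no-port MEM/MEM
c6: i9 st  tail

PAIRS = 3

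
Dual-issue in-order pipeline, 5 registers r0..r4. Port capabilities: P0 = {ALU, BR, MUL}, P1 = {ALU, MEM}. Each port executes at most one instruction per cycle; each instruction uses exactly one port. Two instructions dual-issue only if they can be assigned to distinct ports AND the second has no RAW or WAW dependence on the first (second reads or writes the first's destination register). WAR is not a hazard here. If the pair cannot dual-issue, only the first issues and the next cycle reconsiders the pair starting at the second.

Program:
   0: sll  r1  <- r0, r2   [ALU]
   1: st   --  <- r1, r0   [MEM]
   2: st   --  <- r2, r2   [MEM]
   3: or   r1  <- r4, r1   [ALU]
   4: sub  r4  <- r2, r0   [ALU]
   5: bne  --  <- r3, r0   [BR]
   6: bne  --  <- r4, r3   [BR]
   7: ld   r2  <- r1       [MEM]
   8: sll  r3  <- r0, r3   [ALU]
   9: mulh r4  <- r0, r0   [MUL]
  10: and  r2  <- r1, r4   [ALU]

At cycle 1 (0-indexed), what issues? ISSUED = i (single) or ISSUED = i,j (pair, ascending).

t=0 i0:sll.ALU ; RAW r1
t=1 i1:st.MEM ; no-port MEM/MEM
t=2 i2,i3:st.MEM/or.ALU ; pair
t=3 i4,i5:sub.ALU/bne.BR ; pair
t=4 i6,i7:bne.BR/ld.MEM ; pair
t=5 i8,i9:sll.ALU/mulh.MUL ; pair
t=6 i10:and.ALU ; tail

ISSUED = 1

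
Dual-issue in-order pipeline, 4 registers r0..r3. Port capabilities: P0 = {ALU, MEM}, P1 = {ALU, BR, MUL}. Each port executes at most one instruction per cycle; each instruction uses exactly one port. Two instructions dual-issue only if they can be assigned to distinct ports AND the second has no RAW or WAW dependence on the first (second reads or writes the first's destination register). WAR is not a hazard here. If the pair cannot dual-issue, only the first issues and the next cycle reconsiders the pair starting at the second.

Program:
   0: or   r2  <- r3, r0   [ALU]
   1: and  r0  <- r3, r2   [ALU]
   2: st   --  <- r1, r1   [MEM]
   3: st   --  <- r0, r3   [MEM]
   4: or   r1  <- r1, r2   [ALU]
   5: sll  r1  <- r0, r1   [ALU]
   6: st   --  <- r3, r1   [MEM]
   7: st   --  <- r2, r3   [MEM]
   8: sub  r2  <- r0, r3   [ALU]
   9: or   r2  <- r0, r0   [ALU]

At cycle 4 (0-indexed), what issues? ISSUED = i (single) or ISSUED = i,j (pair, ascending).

c0: i0 or.ALU  RAW r2
c1: i1+i2 and.ALU;st.MEM  dual
c2: i3+i4 st.MEM;or.ALU  dual
c3: i5 sll.ALU  RAW r1
c4: i6 st.MEM  no-port MEM/MEM
c5: i7+i8 st.MEM;sub.ALU  dual
c6: i9 or.ALU  tail

ISSUED = 6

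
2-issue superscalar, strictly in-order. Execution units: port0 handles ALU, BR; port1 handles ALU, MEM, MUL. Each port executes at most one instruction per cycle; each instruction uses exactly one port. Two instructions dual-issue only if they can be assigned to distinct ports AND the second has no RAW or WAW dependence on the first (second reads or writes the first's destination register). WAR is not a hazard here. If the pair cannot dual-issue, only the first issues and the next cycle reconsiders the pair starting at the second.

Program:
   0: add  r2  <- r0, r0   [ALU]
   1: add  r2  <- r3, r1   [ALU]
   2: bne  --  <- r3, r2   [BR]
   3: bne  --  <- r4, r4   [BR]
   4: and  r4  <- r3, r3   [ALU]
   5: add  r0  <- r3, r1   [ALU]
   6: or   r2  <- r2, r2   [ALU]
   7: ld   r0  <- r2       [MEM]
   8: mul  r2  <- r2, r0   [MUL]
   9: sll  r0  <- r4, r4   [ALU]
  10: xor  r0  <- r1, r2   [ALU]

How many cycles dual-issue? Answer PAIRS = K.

t=0 i0:add ; WAW r2
t=1 i1:add ; RAW r2
t=2 i2:bne ; no-port BR/BR
t=3 i3&i4:bne;and ; dual
t=4 i5&i6:add;or ; dual
t=5 i7:ld ; no-port MEM/MUL
t=6 i8&i9:mul;sll ; dual
t=7 i10:xor ; tail

PAIRS = 3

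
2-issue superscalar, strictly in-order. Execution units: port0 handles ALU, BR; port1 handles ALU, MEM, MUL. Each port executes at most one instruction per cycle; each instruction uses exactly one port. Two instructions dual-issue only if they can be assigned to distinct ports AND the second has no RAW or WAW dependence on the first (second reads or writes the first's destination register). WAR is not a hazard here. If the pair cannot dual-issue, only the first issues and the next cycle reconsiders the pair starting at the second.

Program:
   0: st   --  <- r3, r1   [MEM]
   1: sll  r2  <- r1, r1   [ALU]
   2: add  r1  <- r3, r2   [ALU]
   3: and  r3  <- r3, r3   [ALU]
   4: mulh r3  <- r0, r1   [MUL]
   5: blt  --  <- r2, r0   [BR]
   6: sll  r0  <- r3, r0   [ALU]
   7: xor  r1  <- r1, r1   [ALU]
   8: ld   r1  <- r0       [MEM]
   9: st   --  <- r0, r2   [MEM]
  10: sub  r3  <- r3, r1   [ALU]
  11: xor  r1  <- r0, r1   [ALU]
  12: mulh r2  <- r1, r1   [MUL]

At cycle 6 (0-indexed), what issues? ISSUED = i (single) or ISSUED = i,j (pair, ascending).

ISSUED = 11

c0: i0,i1 st.MEM sll.ALU  pair
c1: i2,i3 add.ALU and.ALU  pair
c2: i4,i5 mulh.MUL blt.BR  pair
c3: i6,i7 sll.ALU xor.ALU  pair
c4: i8 ld.MEM  no-port MEM/MEM
c5: i9,i10 st.MEM sub.ALU  pair
c6: i11 xor.ALU  RAW r1
c7: i12 mulh.MUL  tail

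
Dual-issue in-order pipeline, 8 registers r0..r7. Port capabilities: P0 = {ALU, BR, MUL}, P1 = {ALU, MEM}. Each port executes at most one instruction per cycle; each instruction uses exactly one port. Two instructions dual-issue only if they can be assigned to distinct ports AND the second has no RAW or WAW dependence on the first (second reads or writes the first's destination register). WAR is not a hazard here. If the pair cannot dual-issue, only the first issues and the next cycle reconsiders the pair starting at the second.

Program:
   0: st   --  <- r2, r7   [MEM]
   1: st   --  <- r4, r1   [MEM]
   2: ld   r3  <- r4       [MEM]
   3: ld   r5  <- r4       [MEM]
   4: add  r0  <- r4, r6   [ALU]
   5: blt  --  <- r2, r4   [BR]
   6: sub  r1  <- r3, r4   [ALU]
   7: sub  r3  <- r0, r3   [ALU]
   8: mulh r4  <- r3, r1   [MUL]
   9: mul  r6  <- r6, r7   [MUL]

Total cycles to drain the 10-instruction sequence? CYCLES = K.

0. st @i0  | no-port MEM/MEM
1. st @i1  | no-port MEM/MEM
2. ld @i2  | no-port MEM/MEM
3. ld/add @i3,i4  | pair
4. blt/sub @i5,i6  | pair
5. sub @i7  | RAW r3
6. mulh @i8  | no-port MUL/MUL
7. mul @i9  | tail

CYCLES = 8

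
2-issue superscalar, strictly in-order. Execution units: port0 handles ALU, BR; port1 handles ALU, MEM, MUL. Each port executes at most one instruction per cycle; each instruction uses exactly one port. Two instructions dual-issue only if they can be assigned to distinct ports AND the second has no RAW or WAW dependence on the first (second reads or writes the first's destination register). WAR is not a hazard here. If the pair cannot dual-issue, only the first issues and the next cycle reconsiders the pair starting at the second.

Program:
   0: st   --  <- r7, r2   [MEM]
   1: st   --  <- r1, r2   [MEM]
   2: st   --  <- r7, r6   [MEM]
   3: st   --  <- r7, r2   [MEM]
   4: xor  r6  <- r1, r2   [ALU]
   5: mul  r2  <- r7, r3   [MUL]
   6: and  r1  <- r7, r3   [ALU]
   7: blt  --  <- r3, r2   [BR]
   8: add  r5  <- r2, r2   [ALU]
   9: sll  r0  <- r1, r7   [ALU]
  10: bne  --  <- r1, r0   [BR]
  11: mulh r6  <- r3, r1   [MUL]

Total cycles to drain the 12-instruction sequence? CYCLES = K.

CYCLES = 8

0. st.MEM @i0  | no-port MEM/MEM
1. st.MEM @i1  | no-port MEM/MEM
2. st.MEM @i2  | no-port MEM/MEM
3. st.MEM+xor.ALU @i3+i4  | dual
4. mul.MUL+and.ALU @i5+i6  | dual
5. blt.BR+add.ALU @i7+i8  | dual
6. sll.ALU @i9  | RAW r0
7. bne.BR+mulh.MUL @i10+i11  | dual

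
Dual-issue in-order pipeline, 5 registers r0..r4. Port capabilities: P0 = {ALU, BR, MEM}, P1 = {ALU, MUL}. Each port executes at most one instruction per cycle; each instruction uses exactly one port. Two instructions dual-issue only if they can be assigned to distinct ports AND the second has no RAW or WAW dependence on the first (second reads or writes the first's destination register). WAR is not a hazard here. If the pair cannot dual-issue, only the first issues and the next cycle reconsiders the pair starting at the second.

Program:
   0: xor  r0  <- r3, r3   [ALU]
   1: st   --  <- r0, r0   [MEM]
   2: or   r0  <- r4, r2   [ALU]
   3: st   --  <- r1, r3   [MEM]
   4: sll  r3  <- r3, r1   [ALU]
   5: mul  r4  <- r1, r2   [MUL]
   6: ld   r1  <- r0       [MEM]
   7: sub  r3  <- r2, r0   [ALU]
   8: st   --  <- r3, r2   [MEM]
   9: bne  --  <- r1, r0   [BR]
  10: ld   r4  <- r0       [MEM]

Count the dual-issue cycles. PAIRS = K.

PAIRS = 3

#0 head=0: xor i0 RAW r0
#1 head=1: st;or i1/i2 2-wide
#2 head=3: st;sll i3/i4 2-wide
#3 head=5: mul;ld i5/i6 2-wide
#4 head=7: sub i7 RAW r3
#5 head=8: st i8 no-port MEM/BR
#6 head=9: bne i9 no-port BR/MEM
#7 head=10: ld i10 tail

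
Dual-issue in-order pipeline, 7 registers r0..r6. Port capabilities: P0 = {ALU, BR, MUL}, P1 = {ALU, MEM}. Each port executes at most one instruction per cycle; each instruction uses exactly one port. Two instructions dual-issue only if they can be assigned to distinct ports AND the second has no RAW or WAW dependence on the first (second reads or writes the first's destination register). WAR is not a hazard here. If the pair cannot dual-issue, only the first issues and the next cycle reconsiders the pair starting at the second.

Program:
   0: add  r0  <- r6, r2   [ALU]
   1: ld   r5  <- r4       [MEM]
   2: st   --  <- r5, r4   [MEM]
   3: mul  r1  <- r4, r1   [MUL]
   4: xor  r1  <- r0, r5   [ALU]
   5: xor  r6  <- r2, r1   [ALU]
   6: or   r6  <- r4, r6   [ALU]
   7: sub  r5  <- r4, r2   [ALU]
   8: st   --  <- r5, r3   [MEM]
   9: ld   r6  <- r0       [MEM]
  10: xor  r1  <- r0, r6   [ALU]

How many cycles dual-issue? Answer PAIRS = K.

PAIRS = 3

c0: i0/i1 add.ALU+ld.MEM  2-wide
c1: i2/i3 st.MEM+mul.MUL  2-wide
c2: i4 xor.ALU  RAW r1
c3: i5 xor.ALU  RAW+WAW r6
c4: i6/i7 or.ALU+sub.ALU  2-wide
c5: i8 st.MEM  no-port MEM/MEM
c6: i9 ld.MEM  RAW r6
c7: i10 xor.ALU  tail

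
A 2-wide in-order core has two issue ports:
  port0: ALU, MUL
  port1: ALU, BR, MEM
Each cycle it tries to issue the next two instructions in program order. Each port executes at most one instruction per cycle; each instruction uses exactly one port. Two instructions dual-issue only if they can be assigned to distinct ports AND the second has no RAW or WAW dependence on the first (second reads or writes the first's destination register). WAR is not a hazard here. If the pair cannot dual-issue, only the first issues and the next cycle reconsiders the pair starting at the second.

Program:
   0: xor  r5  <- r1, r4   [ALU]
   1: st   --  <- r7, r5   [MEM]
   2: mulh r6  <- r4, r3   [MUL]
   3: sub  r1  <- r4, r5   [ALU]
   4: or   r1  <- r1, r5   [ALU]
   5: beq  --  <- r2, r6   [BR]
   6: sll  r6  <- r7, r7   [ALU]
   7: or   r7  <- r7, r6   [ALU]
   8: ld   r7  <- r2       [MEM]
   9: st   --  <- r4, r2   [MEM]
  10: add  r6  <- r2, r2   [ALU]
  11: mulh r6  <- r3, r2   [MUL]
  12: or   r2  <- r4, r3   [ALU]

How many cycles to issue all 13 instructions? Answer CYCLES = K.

CYCLES = 9

#0 head=0: xor i0 RAW r5
#1 head=1: st mulh i1/i2 2-wide
#2 head=3: sub i3 RAW+WAW r1
#3 head=4: or beq i4/i5 2-wide
#4 head=6: sll i6 RAW r6
#5 head=7: or i7 WAW r7
#6 head=8: ld i8 no-port MEM/MEM
#7 head=9: st add i9/i10 2-wide
#8 head=11: mulh or i11/i12 2-wide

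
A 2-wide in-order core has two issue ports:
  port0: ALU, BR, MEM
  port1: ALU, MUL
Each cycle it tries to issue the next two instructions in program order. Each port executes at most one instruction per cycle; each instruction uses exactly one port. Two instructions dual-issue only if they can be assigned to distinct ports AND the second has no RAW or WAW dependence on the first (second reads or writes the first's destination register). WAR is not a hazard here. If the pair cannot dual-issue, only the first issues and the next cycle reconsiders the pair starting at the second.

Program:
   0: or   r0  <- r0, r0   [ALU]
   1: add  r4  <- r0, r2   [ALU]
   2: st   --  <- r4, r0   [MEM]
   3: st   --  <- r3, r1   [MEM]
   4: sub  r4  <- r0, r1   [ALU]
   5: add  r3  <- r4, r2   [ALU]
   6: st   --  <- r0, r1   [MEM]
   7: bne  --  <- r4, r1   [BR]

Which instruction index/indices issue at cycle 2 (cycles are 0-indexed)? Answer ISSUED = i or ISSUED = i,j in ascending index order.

[0] i0  or  -- RAW r0
[1] i1  add  -- RAW r4
[2] i2  st  -- no-port MEM/MEM
[3] i3,i4  st/sub  -- 2-wide
[4] i5,i6  add/st  -- 2-wide
[5] i7  bne  -- tail

ISSUED = 2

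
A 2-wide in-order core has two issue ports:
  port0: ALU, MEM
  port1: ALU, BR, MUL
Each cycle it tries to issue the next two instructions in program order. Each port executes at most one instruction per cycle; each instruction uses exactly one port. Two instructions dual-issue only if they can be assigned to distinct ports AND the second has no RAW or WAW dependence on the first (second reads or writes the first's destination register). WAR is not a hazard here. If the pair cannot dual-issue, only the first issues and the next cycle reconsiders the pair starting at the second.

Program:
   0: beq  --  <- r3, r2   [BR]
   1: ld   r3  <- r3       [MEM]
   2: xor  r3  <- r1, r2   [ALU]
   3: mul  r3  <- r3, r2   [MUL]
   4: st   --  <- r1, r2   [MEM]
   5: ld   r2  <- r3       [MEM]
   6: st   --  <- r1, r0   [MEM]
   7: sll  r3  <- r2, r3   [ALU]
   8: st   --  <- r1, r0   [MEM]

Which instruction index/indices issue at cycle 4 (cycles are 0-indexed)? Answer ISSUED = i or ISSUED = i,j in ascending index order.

ISSUED = 6,7

c0: i0&i1 beq;ld  pair
c1: i2 xor  RAW+WAW r3
c2: i3&i4 mul;st  pair
c3: i5 ld  no-port MEM/MEM
c4: i6&i7 st;sll  pair
c5: i8 st  tail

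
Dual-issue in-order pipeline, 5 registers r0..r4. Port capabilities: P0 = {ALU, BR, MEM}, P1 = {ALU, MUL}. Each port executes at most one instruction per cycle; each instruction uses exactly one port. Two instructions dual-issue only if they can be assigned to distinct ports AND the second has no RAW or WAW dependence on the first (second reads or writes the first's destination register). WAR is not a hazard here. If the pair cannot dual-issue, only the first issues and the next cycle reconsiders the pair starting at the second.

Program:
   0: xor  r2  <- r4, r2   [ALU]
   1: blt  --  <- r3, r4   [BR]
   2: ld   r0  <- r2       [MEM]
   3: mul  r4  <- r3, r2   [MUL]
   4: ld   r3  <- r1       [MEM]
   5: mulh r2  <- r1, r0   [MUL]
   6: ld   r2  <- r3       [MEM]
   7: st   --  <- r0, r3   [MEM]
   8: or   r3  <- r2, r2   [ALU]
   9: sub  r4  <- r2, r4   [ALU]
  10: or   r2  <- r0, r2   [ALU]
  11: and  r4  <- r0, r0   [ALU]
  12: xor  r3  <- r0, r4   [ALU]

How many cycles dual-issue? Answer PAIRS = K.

c0: i0,i1 xor;blt  2-wide
c1: i2,i3 ld;mul  2-wide
c2: i4,i5 ld;mulh  2-wide
c3: i6 ld  no-port MEM/MEM
c4: i7,i8 st;or  2-wide
c5: i9,i10 sub;or  2-wide
c6: i11 and  RAW r4
c7: i12 xor  tail

PAIRS = 5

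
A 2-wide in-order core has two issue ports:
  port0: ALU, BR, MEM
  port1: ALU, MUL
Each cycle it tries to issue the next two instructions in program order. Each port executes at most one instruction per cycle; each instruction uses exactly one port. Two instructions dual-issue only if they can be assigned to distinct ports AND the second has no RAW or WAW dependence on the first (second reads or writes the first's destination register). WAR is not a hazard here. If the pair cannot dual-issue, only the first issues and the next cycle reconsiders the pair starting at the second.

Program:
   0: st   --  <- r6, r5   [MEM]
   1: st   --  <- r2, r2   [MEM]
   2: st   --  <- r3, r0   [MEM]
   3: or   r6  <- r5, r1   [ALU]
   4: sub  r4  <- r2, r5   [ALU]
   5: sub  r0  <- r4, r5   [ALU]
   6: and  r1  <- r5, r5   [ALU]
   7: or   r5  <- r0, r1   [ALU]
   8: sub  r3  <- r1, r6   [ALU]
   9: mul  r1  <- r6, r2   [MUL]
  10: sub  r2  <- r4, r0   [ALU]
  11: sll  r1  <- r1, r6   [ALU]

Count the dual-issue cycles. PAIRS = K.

c0: i0 st.MEM  no-port MEM/MEM
c1: i1 st.MEM  no-port MEM/MEM
c2: i2&i3 st.MEM or.ALU  pair
c3: i4 sub.ALU  RAW r4
c4: i5&i6 sub.ALU and.ALU  pair
c5: i7&i8 or.ALU sub.ALU  pair
c6: i9&i10 mul.MUL sub.ALU  pair
c7: i11 sll.ALU  tail

PAIRS = 4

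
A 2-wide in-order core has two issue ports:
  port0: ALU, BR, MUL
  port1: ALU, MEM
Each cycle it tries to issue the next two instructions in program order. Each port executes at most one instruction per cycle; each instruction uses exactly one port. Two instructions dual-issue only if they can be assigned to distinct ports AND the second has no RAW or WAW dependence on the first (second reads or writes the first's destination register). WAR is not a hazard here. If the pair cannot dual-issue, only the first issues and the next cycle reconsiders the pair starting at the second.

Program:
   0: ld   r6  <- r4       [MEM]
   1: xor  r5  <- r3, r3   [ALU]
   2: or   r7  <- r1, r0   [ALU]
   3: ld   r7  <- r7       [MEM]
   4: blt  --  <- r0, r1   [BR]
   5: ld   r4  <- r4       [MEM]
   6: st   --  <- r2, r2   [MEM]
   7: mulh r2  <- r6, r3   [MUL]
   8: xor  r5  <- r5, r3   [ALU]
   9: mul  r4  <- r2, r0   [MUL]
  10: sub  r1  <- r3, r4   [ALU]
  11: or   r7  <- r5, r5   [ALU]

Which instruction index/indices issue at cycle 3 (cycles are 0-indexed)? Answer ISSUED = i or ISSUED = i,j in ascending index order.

ISSUED = 5

t=0 i0+i1:ld+xor ; 2-wide
t=1 i2:or ; RAW+WAW r7
t=2 i3+i4:ld+blt ; 2-wide
t=3 i5:ld ; no-port MEM/MEM
t=4 i6+i7:st+mulh ; 2-wide
t=5 i8+i9:xor+mul ; 2-wide
t=6 i10+i11:sub+or ; 2-wide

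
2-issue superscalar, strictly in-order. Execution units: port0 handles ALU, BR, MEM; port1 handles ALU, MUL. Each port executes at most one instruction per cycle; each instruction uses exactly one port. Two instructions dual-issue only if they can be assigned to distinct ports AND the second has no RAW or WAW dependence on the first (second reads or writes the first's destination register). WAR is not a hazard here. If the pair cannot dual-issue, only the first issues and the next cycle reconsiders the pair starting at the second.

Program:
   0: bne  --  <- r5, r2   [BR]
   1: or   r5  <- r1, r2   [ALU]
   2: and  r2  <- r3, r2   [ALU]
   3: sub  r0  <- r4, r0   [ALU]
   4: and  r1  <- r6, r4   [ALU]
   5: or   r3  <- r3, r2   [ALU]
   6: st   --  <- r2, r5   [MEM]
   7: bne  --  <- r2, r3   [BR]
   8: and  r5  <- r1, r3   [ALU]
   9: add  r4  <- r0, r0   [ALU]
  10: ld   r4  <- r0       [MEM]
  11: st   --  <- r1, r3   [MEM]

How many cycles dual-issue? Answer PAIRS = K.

c0: i0,i1 bne.BR;or.ALU  pair
c1: i2,i3 and.ALU;sub.ALU  pair
c2: i4,i5 and.ALU;or.ALU  pair
c3: i6 st.MEM  no-port MEM/BR
c4: i7,i8 bne.BR;and.ALU  pair
c5: i9 add.ALU  WAW r4
c6: i10 ld.MEM  no-port MEM/MEM
c7: i11 st.MEM  tail

PAIRS = 4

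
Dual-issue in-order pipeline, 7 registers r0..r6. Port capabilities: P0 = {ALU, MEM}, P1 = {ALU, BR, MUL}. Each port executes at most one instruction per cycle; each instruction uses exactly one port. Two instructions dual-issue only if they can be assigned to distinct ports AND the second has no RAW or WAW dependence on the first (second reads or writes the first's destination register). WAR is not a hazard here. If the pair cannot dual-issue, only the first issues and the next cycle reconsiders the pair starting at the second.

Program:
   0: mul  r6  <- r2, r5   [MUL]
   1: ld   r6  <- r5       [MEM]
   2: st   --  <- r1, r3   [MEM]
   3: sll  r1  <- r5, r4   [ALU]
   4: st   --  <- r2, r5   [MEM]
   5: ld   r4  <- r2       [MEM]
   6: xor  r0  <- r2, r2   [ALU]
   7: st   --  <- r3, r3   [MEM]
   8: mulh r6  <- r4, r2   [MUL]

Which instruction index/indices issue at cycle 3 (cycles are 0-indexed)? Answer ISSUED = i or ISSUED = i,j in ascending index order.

ISSUED = 4

  cy0 -> i0 (mul.MUL) WAW r6
  cy1 -> i1 (ld.MEM) no-port MEM/MEM
  cy2 -> i2&i3 (st.MEM+sll.ALU) 2-wide
  cy3 -> i4 (st.MEM) no-port MEM/MEM
  cy4 -> i5&i6 (ld.MEM+xor.ALU) 2-wide
  cy5 -> i7&i8 (st.MEM+mulh.MUL) 2-wide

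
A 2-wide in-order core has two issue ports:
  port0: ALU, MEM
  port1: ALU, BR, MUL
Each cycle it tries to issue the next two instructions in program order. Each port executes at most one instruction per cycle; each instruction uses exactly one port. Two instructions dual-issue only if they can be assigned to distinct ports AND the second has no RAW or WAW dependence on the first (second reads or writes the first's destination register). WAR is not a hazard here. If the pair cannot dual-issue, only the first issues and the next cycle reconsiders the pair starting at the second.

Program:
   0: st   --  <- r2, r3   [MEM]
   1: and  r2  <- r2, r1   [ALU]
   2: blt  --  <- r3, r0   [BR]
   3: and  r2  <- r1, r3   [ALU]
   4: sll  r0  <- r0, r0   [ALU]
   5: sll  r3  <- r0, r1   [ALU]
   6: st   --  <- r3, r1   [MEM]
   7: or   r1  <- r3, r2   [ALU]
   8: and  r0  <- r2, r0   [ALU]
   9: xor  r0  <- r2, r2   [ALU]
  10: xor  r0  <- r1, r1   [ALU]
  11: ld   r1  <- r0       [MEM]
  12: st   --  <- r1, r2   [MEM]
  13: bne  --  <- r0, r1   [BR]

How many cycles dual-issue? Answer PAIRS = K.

t=0 i0/i1:st.MEM and.ALU ; dual
t=1 i2/i3:blt.BR and.ALU ; dual
t=2 i4:sll.ALU ; RAW r0
t=3 i5:sll.ALU ; RAW r3
t=4 i6/i7:st.MEM or.ALU ; dual
t=5 i8:and.ALU ; WAW r0
t=6 i9:xor.ALU ; WAW r0
t=7 i10:xor.ALU ; RAW r0
t=8 i11:ld.MEM ; no-port MEM/MEM
t=9 i12/i13:st.MEM bne.BR ; dual

PAIRS = 4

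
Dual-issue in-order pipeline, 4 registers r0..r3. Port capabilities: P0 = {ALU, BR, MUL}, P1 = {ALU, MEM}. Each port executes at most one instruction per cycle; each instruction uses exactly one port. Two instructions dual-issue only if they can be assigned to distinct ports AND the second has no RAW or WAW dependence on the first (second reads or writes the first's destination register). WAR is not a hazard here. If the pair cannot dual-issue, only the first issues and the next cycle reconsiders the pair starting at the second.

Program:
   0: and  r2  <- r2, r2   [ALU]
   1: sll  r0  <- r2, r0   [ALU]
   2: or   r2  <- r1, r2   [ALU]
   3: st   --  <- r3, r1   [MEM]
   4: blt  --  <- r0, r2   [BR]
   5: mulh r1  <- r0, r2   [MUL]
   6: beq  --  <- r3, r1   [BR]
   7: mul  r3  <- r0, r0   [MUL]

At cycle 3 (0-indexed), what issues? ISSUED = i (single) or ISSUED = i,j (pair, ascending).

ISSUED = 5

t=0 i0:and.ALU ; RAW r2
t=1 i1+i2:sll.ALU;or.ALU ; dual
t=2 i3+i4:st.MEM;blt.BR ; dual
t=3 i5:mulh.MUL ; no-port MUL/BR
t=4 i6:beq.BR ; no-port BR/MUL
t=5 i7:mul.MUL ; tail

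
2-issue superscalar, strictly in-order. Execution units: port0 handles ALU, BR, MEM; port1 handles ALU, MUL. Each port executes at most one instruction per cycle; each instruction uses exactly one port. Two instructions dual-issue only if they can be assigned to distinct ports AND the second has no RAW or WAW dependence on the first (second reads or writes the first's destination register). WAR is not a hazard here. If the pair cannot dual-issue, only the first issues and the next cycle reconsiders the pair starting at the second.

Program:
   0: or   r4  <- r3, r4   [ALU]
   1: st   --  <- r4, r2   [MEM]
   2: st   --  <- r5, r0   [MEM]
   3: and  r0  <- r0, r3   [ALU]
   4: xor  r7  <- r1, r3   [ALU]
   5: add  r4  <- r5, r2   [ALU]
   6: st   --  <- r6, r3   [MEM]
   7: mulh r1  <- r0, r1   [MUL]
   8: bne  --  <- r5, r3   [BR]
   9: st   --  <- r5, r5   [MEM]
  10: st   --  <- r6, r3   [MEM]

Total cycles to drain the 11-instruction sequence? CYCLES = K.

CYCLES = 8

c0: i0 or.ALU  RAW r4
c1: i1 st.MEM  no-port MEM/MEM
c2: i2+i3 st.MEM+and.ALU  2-wide
c3: i4+i5 xor.ALU+add.ALU  2-wide
c4: i6+i7 st.MEM+mulh.MUL  2-wide
c5: i8 bne.BR  no-port BR/MEM
c6: i9 st.MEM  no-port MEM/MEM
c7: i10 st.MEM  tail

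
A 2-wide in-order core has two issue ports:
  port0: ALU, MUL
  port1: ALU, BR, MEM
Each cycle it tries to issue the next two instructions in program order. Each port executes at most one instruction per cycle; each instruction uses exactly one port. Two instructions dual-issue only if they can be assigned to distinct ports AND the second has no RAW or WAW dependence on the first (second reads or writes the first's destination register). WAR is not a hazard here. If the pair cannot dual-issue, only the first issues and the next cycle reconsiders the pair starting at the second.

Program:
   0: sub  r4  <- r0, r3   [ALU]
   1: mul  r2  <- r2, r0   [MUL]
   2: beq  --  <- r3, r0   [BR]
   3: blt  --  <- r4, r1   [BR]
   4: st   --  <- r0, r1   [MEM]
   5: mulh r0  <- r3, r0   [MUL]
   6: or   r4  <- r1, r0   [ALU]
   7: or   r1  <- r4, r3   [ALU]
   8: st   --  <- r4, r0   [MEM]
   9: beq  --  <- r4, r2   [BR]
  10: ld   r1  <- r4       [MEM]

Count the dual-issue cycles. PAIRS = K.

PAIRS = 3

[0] i0/i1  sub.ALU+mul.MUL  -- 2-wide
[1] i2  beq.BR  -- no-port BR/BR
[2] i3  blt.BR  -- no-port BR/MEM
[3] i4/i5  st.MEM+mulh.MUL  -- 2-wide
[4] i6  or.ALU  -- RAW r4
[5] i7/i8  or.ALU+st.MEM  -- 2-wide
[6] i9  beq.BR  -- no-port BR/MEM
[7] i10  ld.MEM  -- tail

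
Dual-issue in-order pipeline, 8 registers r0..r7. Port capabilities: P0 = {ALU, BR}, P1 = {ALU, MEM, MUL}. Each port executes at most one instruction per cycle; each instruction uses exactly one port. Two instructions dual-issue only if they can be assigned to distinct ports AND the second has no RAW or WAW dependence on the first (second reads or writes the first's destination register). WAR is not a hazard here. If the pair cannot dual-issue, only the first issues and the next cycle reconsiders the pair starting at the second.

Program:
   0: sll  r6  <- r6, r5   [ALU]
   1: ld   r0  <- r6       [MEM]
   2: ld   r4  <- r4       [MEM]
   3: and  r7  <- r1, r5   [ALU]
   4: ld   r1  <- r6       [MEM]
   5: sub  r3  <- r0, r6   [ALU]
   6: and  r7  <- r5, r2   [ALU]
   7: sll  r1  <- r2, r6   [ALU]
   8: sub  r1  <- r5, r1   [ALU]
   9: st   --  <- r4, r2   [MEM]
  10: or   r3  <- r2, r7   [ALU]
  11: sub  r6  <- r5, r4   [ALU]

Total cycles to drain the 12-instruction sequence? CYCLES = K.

CYCLES = 7

0. sll.ALU @i0  | RAW r6
1. ld.MEM @i1  | no-port MEM/MEM
2. ld.MEM;and.ALU @i2/i3  | dual
3. ld.MEM;sub.ALU @i4/i5  | dual
4. and.ALU;sll.ALU @i6/i7  | dual
5. sub.ALU;st.MEM @i8/i9  | dual
6. or.ALU;sub.ALU @i10/i11  | dual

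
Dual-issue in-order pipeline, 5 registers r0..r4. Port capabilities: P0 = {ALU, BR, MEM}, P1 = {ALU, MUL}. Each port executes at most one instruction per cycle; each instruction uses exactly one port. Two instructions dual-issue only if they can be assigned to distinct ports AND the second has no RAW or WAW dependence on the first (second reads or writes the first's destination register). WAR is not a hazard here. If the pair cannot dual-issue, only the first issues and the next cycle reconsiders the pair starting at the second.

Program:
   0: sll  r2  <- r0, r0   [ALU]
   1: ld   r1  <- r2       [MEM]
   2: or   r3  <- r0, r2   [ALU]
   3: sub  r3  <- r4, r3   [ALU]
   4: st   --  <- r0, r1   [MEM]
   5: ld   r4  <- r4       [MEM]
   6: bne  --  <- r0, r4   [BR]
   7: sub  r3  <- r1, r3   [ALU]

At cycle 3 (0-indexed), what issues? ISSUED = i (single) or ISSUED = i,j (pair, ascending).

ISSUED = 5

#0 head=0: sll i0 RAW r2
#1 head=1: ld;or i1,i2 pair
#2 head=3: sub;st i3,i4 pair
#3 head=5: ld i5 no-port MEM/BR
#4 head=6: bne;sub i6,i7 pair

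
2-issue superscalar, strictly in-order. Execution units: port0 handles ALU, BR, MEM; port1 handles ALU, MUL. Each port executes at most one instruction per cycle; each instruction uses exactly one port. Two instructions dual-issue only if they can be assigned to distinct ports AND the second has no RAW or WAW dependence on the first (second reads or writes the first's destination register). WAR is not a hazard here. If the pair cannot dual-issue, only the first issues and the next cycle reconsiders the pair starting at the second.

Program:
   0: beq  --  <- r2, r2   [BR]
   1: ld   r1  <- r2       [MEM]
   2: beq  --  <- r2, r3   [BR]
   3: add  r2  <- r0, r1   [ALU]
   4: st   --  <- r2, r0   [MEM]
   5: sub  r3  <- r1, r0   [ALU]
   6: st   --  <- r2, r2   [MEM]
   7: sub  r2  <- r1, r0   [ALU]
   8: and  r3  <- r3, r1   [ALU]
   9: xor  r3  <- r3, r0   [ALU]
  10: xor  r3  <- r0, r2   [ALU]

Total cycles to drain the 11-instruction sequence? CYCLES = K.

CYCLES = 8

  cy0 -> i0 (beq) no-port BR/MEM
  cy1 -> i1 (ld) no-port MEM/BR
  cy2 -> i2/i3 (beq+add) pair
  cy3 -> i4/i5 (st+sub) pair
  cy4 -> i6/i7 (st+sub) pair
  cy5 -> i8 (and) RAW+WAW r3
  cy6 -> i9 (xor) WAW r3
  cy7 -> i10 (xor) tail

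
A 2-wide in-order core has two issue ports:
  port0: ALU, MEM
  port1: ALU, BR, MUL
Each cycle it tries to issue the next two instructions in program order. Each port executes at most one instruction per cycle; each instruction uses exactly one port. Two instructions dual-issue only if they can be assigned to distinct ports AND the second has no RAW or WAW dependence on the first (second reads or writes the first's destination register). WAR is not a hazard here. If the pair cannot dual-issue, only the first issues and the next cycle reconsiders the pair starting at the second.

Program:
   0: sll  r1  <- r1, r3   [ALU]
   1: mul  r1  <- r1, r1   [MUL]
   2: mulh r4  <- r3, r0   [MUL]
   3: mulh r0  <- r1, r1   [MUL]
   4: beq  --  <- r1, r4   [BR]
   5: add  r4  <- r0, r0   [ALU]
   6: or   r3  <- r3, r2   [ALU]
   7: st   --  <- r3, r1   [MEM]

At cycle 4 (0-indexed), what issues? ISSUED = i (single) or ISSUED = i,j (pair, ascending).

  cy0 -> i0 (sll) RAW+WAW r1
  cy1 -> i1 (mul) no-port MUL/MUL
  cy2 -> i2 (mulh) no-port MUL/MUL
  cy3 -> i3 (mulh) no-port MUL/BR
  cy4 -> i4+i5 (beq/add) dual
  cy5 -> i6 (or) RAW r3
  cy6 -> i7 (st) tail

ISSUED = 4,5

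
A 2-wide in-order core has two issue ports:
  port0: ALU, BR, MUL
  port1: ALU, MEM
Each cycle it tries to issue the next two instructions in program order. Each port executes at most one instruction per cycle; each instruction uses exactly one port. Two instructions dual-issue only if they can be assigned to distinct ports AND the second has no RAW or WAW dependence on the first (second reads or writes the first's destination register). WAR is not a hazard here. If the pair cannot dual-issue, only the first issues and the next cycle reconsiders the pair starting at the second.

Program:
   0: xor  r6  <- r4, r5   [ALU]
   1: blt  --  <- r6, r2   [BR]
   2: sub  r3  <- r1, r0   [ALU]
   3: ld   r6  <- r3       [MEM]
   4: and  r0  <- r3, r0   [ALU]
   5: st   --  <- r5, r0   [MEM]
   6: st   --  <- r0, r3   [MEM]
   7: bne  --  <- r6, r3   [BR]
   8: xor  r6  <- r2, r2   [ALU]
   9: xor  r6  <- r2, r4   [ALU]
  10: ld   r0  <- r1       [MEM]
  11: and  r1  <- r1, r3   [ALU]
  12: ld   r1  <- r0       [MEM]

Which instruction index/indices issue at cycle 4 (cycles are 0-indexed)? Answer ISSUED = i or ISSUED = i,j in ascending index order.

c0: i0 xor  RAW r6
c1: i1+i2 blt/sub  2-wide
c2: i3+i4 ld/and  2-wide
c3: i5 st  no-port MEM/MEM
c4: i6+i7 st/bne  2-wide
c5: i8 xor  WAW r6
c6: i9+i10 xor/ld  2-wide
c7: i11 and  WAW r1
c8: i12 ld  tail

ISSUED = 6,7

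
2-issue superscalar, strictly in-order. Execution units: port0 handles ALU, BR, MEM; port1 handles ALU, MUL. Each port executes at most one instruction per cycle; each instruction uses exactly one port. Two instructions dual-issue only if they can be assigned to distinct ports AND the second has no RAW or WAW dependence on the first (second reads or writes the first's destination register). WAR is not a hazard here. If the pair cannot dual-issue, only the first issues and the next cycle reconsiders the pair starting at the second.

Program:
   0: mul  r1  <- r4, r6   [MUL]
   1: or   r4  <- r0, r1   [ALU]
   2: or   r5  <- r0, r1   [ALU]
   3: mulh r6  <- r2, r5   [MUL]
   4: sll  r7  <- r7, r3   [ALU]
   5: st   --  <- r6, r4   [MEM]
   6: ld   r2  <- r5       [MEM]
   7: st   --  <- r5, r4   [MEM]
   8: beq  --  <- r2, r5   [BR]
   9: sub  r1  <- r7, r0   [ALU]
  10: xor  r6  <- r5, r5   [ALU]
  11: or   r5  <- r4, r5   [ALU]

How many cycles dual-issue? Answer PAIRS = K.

PAIRS = 4

  cy0 -> i0 (mul.MUL) RAW r1
  cy1 -> i1+i2 (or.ALU/or.ALU) pair
  cy2 -> i3+i4 (mulh.MUL/sll.ALU) pair
  cy3 -> i5 (st.MEM) no-port MEM/MEM
  cy4 -> i6 (ld.MEM) no-port MEM/MEM
  cy5 -> i7 (st.MEM) no-port MEM/BR
  cy6 -> i8+i9 (beq.BR/sub.ALU) pair
  cy7 -> i10+i11 (xor.ALU/or.ALU) pair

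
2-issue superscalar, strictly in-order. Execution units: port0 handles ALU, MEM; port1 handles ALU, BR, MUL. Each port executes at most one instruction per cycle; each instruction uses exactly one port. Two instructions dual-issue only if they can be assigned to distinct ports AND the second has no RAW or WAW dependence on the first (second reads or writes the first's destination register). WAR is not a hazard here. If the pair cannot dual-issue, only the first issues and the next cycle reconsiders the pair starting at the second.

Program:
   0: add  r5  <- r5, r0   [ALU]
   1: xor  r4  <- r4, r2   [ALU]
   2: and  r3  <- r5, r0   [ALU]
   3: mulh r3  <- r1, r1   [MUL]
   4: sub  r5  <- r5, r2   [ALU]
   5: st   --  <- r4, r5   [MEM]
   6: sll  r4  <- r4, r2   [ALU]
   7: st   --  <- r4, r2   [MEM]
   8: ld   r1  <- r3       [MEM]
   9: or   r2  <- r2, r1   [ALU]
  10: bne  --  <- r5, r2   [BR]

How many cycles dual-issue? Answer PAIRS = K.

PAIRS = 3

  cy0 -> i0&i1 (add+xor) pair
  cy1 -> i2 (and) WAW r3
  cy2 -> i3&i4 (mulh+sub) pair
  cy3 -> i5&i6 (st+sll) pair
  cy4 -> i7 (st) no-port MEM/MEM
  cy5 -> i8 (ld) RAW r1
  cy6 -> i9 (or) RAW r2
  cy7 -> i10 (bne) tail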